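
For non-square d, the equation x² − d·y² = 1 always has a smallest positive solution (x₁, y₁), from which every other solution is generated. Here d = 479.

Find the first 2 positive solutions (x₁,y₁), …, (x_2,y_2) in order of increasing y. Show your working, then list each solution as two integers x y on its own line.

2989440 136591
17873503027199 816661198080

[21; 1,7,1,3,2,21,2,3,1,7,1,42] for √479; ℓ=12 ⇒ convergent index 11
step 0: (21, 1)  from 21·(1,0) + (0,1)
step 1: (22, 1)  from 1·(21,1) + (1,0)
…
step 4: (766, 35)  from 3·(197,9) + (175,8)
…
step 6: (37075, 1694)  from 21·(1729,79) + (766,35)
step 7: (75879, 3467)  from 2·(37075,1694) + (1729,79)
…
step 10: (2648849, 121029)  from 7·(340591,15562) + (264712,12095)
step 11: (2989440, 136591)  from 1·(2648849,121029) + (340591,15562)
→ (2989440, 136591).  Check: 2989440²=8936751513600, 479·136591²=8936751513599, difference 1.
(x_2, y_2) = (2989440·2989440 + 479·136591·136591, 2989440·136591 + 136591·2989440) = (17873503027199, 816661198080)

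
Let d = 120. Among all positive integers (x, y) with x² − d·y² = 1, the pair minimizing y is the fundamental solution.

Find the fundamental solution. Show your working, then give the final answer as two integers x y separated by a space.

11 1

[10; 1,20] for √120; ℓ=2 ⇒ convergent index 1
i=0: a=10 ⇒ p=10, q=1
i=1: a=1 ⇒ p=11, q=1
→ (11, 1).  Check: 11²=121, 120·1²=120, difference 1.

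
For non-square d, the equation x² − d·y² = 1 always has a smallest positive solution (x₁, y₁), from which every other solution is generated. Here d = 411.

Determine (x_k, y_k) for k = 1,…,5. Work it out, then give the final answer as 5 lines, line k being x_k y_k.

49730 2453
4946145799 243975380
491943661118810 24265791292347
48928716529930696801 2413475601692857240
4866450145574963442708650 240044283320105789798053

[20; 3,1,1,1,19,1,1,1,3,40] for √411; ℓ=10 ⇒ convergent index 9
a_0=20:  p_0=20·1+0=20,  q_0=20·0+1=1
…
a_2=1:  p_2=1·61+20=81,  q_2=1·3+1=4
a_3=1:  p_3=1·81+61=142,  q_3=1·4+3=7
…
a_5=19:  p_5=19·223+142=4379,  q_5=19·11+7=216
…
a_8=1:  p_8=1·8981+4602=13583,  q_8=1·443+227=670
a_9=3:  p_9=3·13583+8981=49730,  q_9=3·670+443=2453
fundamental: x₁=49730, y₁=2453  (since 2473072900 − 411·6017209 = 1)
n=2: (49730,2453)∘(49730,2453) = (49730·49730+411·2453·2453, 49730·2453+2453·49730) = (4946145799,243975380)
n=3: (4946145799,243975380)∘(49730,2453) = (49730·4946145799+411·2453·243975380, 49730·243975380+2453·4946145799) = (491943661118810,24265791292347)
n=4: (491943661118810,24265791292347)∘(49730,2453) = (49730·491943661118810+411·2453·24265791292347, 49730·24265791292347+2453·491943661118810) = (48928716529930696801,2413475601692857240)
n=5: (48928716529930696801,2413475601692857240)∘(49730,2453) = (49730·48928716529930696801+411·2453·2413475601692857240, 49730·2413475601692857240+2453·48928716529930696801) = (4866450145574963442708650,240044283320105789798053)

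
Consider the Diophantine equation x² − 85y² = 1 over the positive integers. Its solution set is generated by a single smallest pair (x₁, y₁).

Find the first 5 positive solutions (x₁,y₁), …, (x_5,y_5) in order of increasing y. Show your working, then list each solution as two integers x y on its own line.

285769 30996
163327842721 17715391848
93348068572789129 10125019625991228
53351968415791425367681 5786833466982059076816
30492677324331251603220874249 3307395226041867061019271780

[9; 4,1,1,4,18] for √85; ℓ=5 ⇒ convergent index 9
i=0: a=9 ⇒ p=9, q=1
i=1: a=4 ⇒ p=37, q=4
i=2: a=1 ⇒ p=46, q=5
…
i=4: a=4 ⇒ p=378, q=41
i=5: a=18 ⇒ p=6887, q=747
i=6: a=4 ⇒ p=27926, q=3029
i=7: a=1 ⇒ p=34813, q=3776
i=8: a=1 ⇒ p=62739, q=6805
i=9: a=4 ⇒ p=285769, q=30996
fundamental: x₁=285769, y₁=30996  (since 81663921361 − 85·960752016 = 1)
n=2: (285769,30996)∘(285769,30996) = (285769·285769+85·30996·30996, 285769·30996+30996·285769) = (163327842721,17715391848)
n=3: (163327842721,17715391848)∘(285769,30996) = (285769·163327842721+85·30996·17715391848, 285769·17715391848+30996·163327842721) = (93348068572789129,10125019625991228)
n=4: (93348068572789129,10125019625991228)∘(285769,30996) = (285769·93348068572789129+85·30996·10125019625991228, 285769·10125019625991228+30996·93348068572789129) = (53351968415791425367681,5786833466982059076816)
n=5: (53351968415791425367681,5786833466982059076816)∘(285769,30996) = (285769·53351968415791425367681+85·30996·5786833466982059076816, 285769·5786833466982059076816+30996·53351968415791425367681) = (30492677324331251603220874249,3307395226041867061019271780)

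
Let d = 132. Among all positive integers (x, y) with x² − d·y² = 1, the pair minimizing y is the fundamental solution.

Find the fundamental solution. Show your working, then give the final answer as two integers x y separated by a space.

23 2

d=132: √d = [11; 2,22] (ℓ=2, even), read p_1/q_1
i=0: a=11 ⇒ p=11, q=1
i=1: a=2 ⇒ p=23, q=2
fundamental: x₁=23, y₁=2  (since 529 − 132·4 = 1)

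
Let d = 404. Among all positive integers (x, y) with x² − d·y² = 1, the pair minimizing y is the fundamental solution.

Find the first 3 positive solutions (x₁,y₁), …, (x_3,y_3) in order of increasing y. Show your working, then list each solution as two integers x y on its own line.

[20; 10,40] for √404; ℓ=2 ⇒ convergent index 1
k=0  a_k=20  p_k/q_k = 20/1
k=1  a_k=10  p_k/q_k = 201/10
(x₁, y₁) = (201, 10);  201² − 404·10² = 1 ✓
(201+10√404)^2 = 80801 + 4020√404
(201+10√404)^3 = 32481801 + 1616030√404

201 10
80801 4020
32481801 1616030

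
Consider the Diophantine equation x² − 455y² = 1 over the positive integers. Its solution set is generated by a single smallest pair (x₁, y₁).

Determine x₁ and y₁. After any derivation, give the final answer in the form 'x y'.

64 3

√455 = [21; 3,42, …], period ℓ=2 (even) → k=1
k=0  a_k=21  p_k/q_k = 21/1
k=1  a_k=3  p_k/q_k = 64/3
→ (64, 3).  Check: 64²=4096, 455·3²=4095, difference 1.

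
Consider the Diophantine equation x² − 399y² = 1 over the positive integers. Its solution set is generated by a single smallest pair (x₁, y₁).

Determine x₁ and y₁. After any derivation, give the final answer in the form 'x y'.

20 1

[19; 1,38] for √399; ℓ=2 ⇒ convergent index 1
a_0=19:  p_0=19·1+0=19,  q_0=19·0+1=1
a_1=1:  p_1=1·19+1=20,  q_1=1·1+0=1
→ (20, 1).  Check: 20²=400, 399·1²=399, difference 1.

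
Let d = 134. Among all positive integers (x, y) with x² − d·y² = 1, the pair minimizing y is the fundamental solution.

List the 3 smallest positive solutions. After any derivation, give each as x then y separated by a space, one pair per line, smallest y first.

√134 = [11; 1,1,2,1,3,…,1,1,22, …], period ℓ=14 (even) → k=13
a_0=11:  p_0=11·1+0=11,  q_0=11·0+1=1
…
a_2=1:  p_2=1·12+11=23,  q_2=1·1+1=2
a_3=2:  p_3=2·23+12=58,  q_3=2·2+1=5
…
a_6=1:  p_6=1·301+81=382,  q_6=1·26+7=33
a_7=10:  p_7=10·382+301=4121,  q_7=10·33+26=356
a_8=1:  p_8=1·4121+382=4503,  q_8=1·356+33=389
a_9=3:  p_9=3·4503+4121=17630,  q_9=3·389+356=1523
a_10=1:  p_10=1·17630+4503=22133,  q_10=1·1523+389=1912
…
a_12=1:  p_12=1·61896+22133=84029,  q_12=1·5347+1912=7259
a_13=1:  p_13=1·84029+61896=145925,  q_13=1·7259+5347=12606
(x₁, y₁) = (145925, 12606);  145925² − 134·12606² = 1 ✓
(x_2, y_2) = (145925·145925 + 134·12606·12606, 145925·12606 + 12606·145925) = (42588211249, 3679061100)
(x_3, y_3) = (145925·42588211249 + 134·12606·3679061100, 145925·3679061100 + 12606·42588211249) = (12429369452874725, 1073733982022394)

145925 12606
42588211249 3679061100
12429369452874725 1073733982022394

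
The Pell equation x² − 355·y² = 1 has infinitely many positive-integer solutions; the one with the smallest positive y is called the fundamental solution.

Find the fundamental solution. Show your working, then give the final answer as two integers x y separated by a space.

√355 → a₀=18, period (1,5,3,3,1,6,1,3,3,5,1,36); ℓ=12 even so k=11
step 0: (18, 1)  from 18·(1,0) + (0,1)
step 1: (19, 1)  from 1·(18,1) + (1,0)
step 2: (113, 6)  from 5·(19,1) + (18,1)
step 3: (358, 19)  from 3·(113,6) + (19,1)
step 4: (1187, 63)  from 3·(358,19) + (113,6)
step 5: (1545, 82)  from 1·(1187,63) + (358,19)
…
step 7: (12002, 637)  from 1·(10457,555) + (1545,82)
step 8: (46463, 2466)  from 3·(12002,637) + (10457,555)
step 9: (151391, 8035)  from 3·(46463,2466) + (12002,637)
step 10: (803418, 42641)  from 5·(151391,8035) + (46463,2466)
step 11: (954809, 50676)  from 1·(803418,42641) + (151391,8035)
fundamental: x₁=954809, y₁=50676  (since 911660226481 − 355·2568056976 = 1)

954809 50676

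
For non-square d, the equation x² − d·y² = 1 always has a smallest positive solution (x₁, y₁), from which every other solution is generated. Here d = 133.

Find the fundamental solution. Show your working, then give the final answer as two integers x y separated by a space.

2588599 224460

[11; 1,1,7,5,1,…,1,1,22] for √133; ℓ=16 ⇒ convergent index 15
i=0: a=11 ⇒ p=11, q=1
…
i=3: a=7 ⇒ p=173, q=15
…
i=5: a=1 ⇒ p=1061, q=92
i=6: a=1 ⇒ p=1949, q=169
i=7: a=1 ⇒ p=3010, q=261
…
i=9: a=1 ⇒ p=10979, q=952
i=10: a=1 ⇒ p=18948, q=1643
…
i=13: a=7 ⇒ p=1210008, q=104921
i=14: a=1 ⇒ p=1378591, q=119539
i=15: a=1 ⇒ p=2588599, q=224460
fundamental: x₁=2588599, y₁=224460  (since 6700844782801 − 133·50382291600 = 1)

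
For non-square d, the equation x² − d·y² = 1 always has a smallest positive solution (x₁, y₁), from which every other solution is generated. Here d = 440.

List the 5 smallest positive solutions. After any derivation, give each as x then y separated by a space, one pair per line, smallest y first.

√440 → a₀=20, period (1,40); ℓ=2 even so k=1
step 0: (20, 1)  from 20·(1,0) + (0,1)
step 1: (21, 1)  from 1·(20,1) + (1,0)
→ (21, 1).  Check: 21²=441, 440·1²=440, difference 1.
(x_2, y_2) = (21·21 + 440·1·1, 21·1 + 1·21) = (881, 42)
(x_3, y_3) = (21·881 + 440·1·42, 21·42 + 1·881) = (36981, 1763)
(x_4, y_4) = (21·36981 + 440·1·1763, 21·1763 + 1·36981) = (1552321, 74004)
(x_5, y_5) = (21·1552321 + 440·1·74004, 21·74004 + 1·1552321) = (65160501, 3106405)

21 1
881 42
36981 1763
1552321 74004
65160501 3106405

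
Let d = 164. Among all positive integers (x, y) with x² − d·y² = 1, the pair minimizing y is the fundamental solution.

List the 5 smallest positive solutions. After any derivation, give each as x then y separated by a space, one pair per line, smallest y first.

√164 = [12; 1,4,6,4,1,24, …], period ℓ=6 (even) → k=5
k=0  a_k=12  p_k/q_k = 12/1
…
k=3  a_k=6  p_k/q_k = 397/31
k=4  a_k=4  p_k/q_k = 1652/129
k=5  a_k=1  p_k/q_k = 2049/160
fundamental: x₁=2049, y₁=160  (since 4198401 − 164·25600 = 1)
k=2:  x_2 = 2049·2049+164·160·160 = 8396801,  y_2 = 2049·160+160·2049 = 655680
k=3:  x_3 = 2049·8396801+164·160·655680 = 34410088449,  y_3 = 2049·655680+160·8396801 = 2686976480
k=4:  x_4 = 2049·34410088449+164·160·2686976480 = 141012534067201,  y_4 = 2049·2686976480+160·34410088449 = 11011228959360
k=5:  x_5 = 2049·141012534067201+164·160·11011228959360 = 577869330197301249,  y_5 = 2049·11011228959360+160·141012534067201 = 45124013588480800

2049 160
8396801 655680
34410088449 2686976480
141012534067201 11011228959360
577869330197301249 45124013588480800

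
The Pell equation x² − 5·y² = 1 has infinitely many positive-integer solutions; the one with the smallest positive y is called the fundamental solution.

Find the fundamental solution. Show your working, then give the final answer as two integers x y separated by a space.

[2; 4] for √5; ℓ=1 ⇒ convergent index 1
step 0: (2, 1)  from 2·(1,0) + (0,1)
step 1: (9, 4)  from 4·(2,1) + (1,0)
→ (9, 4).  Check: 9²=81, 5·4²=80, difference 1.

9 4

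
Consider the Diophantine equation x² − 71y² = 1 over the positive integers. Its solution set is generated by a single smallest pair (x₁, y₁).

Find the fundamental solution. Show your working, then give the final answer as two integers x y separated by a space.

3480 413

√71 → a₀=8, period (2,2,1,7,1,2,2,16); ℓ=8 even so k=7
a_0=8:  p_0=8·1+0=8,  q_0=8·0+1=1
a_1=2:  p_1=2·8+1=17,  q_1=2·1+0=2
a_2=2:  p_2=2·17+8=42,  q_2=2·2+1=5
a_3=1:  p_3=1·42+17=59,  q_3=1·5+2=7
…
a_5=1:  p_5=1·455+59=514,  q_5=1·54+7=61
a_6=2:  p_6=2·514+455=1483,  q_6=2·61+54=176
a_7=2:  p_7=2·1483+514=3480,  q_7=2·176+61=413
fundamental: x₁=3480, y₁=413  (since 12110400 − 71·170569 = 1)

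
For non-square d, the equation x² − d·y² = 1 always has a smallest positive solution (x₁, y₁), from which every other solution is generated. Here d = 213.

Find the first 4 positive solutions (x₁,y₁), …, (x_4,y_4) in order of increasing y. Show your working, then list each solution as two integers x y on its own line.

194399 13320
75581942401 5178789360
29386108041429599 2013502945575960
11425260034216163289601 782845918228863306720

√213 → a₀=14, period (1,1,2,6,1,8,1,6,2,1,1,28); ℓ=12 even so k=11
a_0=14:  p_0=14·1+0=14,  q_0=14·0+1=1
a_1=1:  p_1=1·14+1=15,  q_1=1·1+0=1
a_2=1:  p_2=1·15+14=29,  q_2=1·1+1=2
a_3=2:  p_3=2·29+15=73,  q_3=2·2+1=5
a_4=6:  p_4=6·73+29=467,  q_4=6·5+2=32
a_5=1:  p_5=1·467+73=540,  q_5=1·32+5=37
…
a_7=1:  p_7=1·4787+540=5327,  q_7=1·328+37=365
a_8=6:  p_8=6·5327+4787=36749,  q_8=6·365+328=2518
a_9=2:  p_9=2·36749+5327=78825,  q_9=2·2518+365=5401
a_10=1:  p_10=1·78825+36749=115574,  q_10=1·5401+2518=7919
a_11=1:  p_11=1·115574+78825=194399,  q_11=1·7919+5401=13320
(x₁, y₁) = (194399, 13320);  194399² − 213·13320² = 1 ✓
(194399+13320√213)^2 = 75581942401 + 5178789360√213
(194399+13320√213)^3 = 29386108041429599 + 2013502945575960√213
(194399+13320√213)^4 = 11425260034216163289601 + 782845918228863306720√213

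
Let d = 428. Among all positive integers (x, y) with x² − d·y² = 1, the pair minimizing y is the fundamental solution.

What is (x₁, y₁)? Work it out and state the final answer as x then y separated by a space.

√428 = [20; 1,2,4,1,5,10,5,1,4,2,1,40, …], period ℓ=12 (even) → k=11
i=0: a=20 ⇒ p=20, q=1
…
i=3: a=4 ⇒ p=269, q=13
…
i=5: a=5 ⇒ p=1924, q=93
i=6: a=10 ⇒ p=19571, q=946
i=7: a=5 ⇒ p=99779, q=4823
…
i=9: a=4 ⇒ p=577179, q=27899
i=10: a=2 ⇒ p=1273708, q=61567
i=11: a=1 ⇒ p=1850887, q=89466
→ (1850887, 89466).  Check: 1850887²=3425782686769, 428·89466²=3425782686768, difference 1.

1850887 89466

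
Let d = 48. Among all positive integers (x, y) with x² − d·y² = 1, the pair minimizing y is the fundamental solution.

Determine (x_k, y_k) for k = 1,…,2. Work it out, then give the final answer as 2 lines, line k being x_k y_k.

7 1
97 14

d=48: √d = [6; 1,12] (ℓ=2, even), read p_1/q_1
k=0  a_k=6  p_k/q_k = 6/1
k=1  a_k=1  p_k/q_k = 7/1
→ (7, 1).  Check: 7²=49, 48·1²=48, difference 1.
(7+1√48)^2 = 97 + 14√48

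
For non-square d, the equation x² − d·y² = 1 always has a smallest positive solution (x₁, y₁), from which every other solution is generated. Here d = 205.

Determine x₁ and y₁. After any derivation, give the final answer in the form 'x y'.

d=205: √d = [14; 3,6,1,4,1,6,3,28] (ℓ=8, even), read p_7/q_7
a_0=14:  p_0=14·1+0=14,  q_0=14·0+1=1
…
a_3=1:  p_3=1·272+43=315,  q_3=1·19+3=22
a_4=4:  p_4=4·315+272=1532,  q_4=4·22+19=107
…
a_6=6:  p_6=6·1847+1532=12614,  q_6=6·129+107=881
a_7=3:  p_7=3·12614+1847=39689,  q_7=3·881+129=2772
→ (39689, 2772).  Check: 39689²=1575216721, 205·2772²=1575216720, difference 1.

39689 2772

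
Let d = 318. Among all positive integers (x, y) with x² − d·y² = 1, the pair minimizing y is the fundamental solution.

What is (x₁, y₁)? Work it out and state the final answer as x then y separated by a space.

d=318: √d = [17; 1,4,1,34] (ℓ=4, even), read p_3/q_3
step 0: (17, 1)  from 17·(1,0) + (0,1)
…
step 2: (89, 5)  from 4·(18,1) + (17,1)
step 3: (107, 6)  from 1·(89,5) + (18,1)
fundamental: x₁=107, y₁=6  (since 11449 − 318·36 = 1)

107 6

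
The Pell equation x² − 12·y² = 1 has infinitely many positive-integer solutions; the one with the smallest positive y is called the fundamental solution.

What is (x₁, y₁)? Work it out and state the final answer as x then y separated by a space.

7 2

√12 = [3; 2,6, …], period ℓ=2 (even) → k=1
a_0=3:  p_0=3·1+0=3,  q_0=3·0+1=1
a_1=2:  p_1=2·3+1=7,  q_1=2·1+0=2
fundamental: x₁=7, y₁=2  (since 49 − 12·4 = 1)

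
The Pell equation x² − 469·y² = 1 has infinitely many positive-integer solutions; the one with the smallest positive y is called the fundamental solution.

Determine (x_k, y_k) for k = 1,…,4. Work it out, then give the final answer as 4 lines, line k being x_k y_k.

√469 → a₀=21, period (1,1,1,10,6,10,1,1,1,42); ℓ=10 even so k=9
i=0: a=21 ⇒ p=21, q=1
i=1: a=1 ⇒ p=22, q=1
…
i=4: a=10 ⇒ p=693, q=32
…
i=6: a=10 ⇒ p=42923, q=1982
…
i=8: a=1 ⇒ p=90069, q=4159
i=9: a=1 ⇒ p=137215, q=6336
(x₁, y₁) = (137215, 6336);  137215² − 469·6336² = 1 ✓
(137215+6336√469)^2 = 37655912449 + 1738788480√469
(137215+6336√469)^3 = 10333912053241855 + 477175722560064√469
(137215+6336√469)^4 = 2835935484733506355201 + 130951333540419575040√469

137215 6336
37655912449 1738788480
10333912053241855 477175722560064
2835935484733506355201 130951333540419575040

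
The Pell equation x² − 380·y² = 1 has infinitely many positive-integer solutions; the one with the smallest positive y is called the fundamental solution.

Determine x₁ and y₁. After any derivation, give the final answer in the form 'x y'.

[19; 2,38] for √380; ℓ=2 ⇒ convergent index 1
k=0  a_k=19  p_k/q_k = 19/1
k=1  a_k=2  p_k/q_k = 39/2
fundamental: x₁=39, y₁=2  (since 1521 − 380·4 = 1)

39 2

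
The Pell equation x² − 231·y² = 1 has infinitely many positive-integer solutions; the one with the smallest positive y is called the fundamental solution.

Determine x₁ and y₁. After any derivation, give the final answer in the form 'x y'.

76 5

√231 = [15; 5,30, …], period ℓ=2 (even) → k=1
step 0: (15, 1)  from 15·(1,0) + (0,1)
step 1: (76, 5)  from 5·(15,1) + (1,0)
→ (76, 5).  Check: 76²=5776, 231·5²=5775, difference 1.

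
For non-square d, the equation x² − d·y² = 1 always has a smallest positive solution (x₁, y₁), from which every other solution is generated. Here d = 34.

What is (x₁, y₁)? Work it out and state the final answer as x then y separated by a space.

35 6

[5; 1,4,1,10] for √34; ℓ=4 ⇒ convergent index 3
step 0: (5, 1)  from 5·(1,0) + (0,1)
step 1: (6, 1)  from 1·(5,1) + (1,0)
step 2: (29, 5)  from 4·(6,1) + (5,1)
step 3: (35, 6)  from 1·(29,5) + (6,1)
(x₁, y₁) = (35, 6);  35² − 34·6² = 1 ✓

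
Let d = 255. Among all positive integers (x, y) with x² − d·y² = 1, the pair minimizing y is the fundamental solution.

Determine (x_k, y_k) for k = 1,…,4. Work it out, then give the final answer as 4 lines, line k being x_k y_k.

16 1
511 32
16336 1023
522241 32704

[15; 1,30] for √255; ℓ=2 ⇒ convergent index 1
a_0=15:  p_0=15·1+0=15,  q_0=15·0+1=1
a_1=1:  p_1=1·15+1=16,  q_1=1·1+0=1
→ (16, 1).  Check: 16²=256, 255·1²=255, difference 1.
n=2: (16,1)∘(16,1) = (16·16+255·1·1, 16·1+1·16) = (511,32)
n=3: (511,32)∘(16,1) = (16·511+255·1·32, 16·32+1·511) = (16336,1023)
n=4: (16336,1023)∘(16,1) = (16·16336+255·1·1023, 16·1023+1·16336) = (522241,32704)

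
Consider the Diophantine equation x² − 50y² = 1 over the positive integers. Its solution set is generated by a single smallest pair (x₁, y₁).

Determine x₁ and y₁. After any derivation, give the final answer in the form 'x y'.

[7; 14] for √50; ℓ=1 ⇒ convergent index 1
i=0: a=7 ⇒ p=7, q=1
i=1: a=14 ⇒ p=99, q=14
→ (99, 14).  Check: 99²=9801, 50·14²=9800, difference 1.

99 14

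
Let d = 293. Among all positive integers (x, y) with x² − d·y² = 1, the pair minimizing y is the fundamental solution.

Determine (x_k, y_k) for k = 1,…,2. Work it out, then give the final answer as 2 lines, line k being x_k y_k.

√293 = [17; 8,1,1,8,34, …], period ℓ=5 (odd) → k=9
step 0: (17, 1)  from 17·(1,0) + (0,1)
step 1: (137, 8)  from 8·(17,1) + (1,0)
step 2: (154, 9)  from 1·(137,8) + (17,1)
…
step 4: (2482, 145)  from 8·(291,17) + (154,9)
step 5: (84679, 4947)  from 34·(2482,145) + (291,17)
step 6: (679914, 39721)  from 8·(84679,4947) + (2482,145)
step 7: (764593, 44668)  from 1·(679914,39721) + (84679,4947)
step 8: (1444507, 84389)  from 1·(764593,44668) + (679914,39721)
step 9: (12320649, 719780)  from 8·(1444507,84389) + (764593,44668)
fundamental: x₁=12320649, y₁=719780  (since 151798391781201 − 293·518083248400 = 1)
(x_2, y_2) = (12320649·12320649 + 293·719780·719780, 12320649·719780 + 719780·12320649) = (303596783562401, 17736313474440)

12320649 719780
303596783562401 17736313474440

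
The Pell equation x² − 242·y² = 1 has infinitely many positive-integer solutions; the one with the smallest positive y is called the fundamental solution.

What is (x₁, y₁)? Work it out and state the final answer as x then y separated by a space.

19601 1260

√242 → a₀=15, period (1,1,3,1,14,1,3,1,1,30); ℓ=10 even so k=9
i=0: a=15 ⇒ p=15, q=1
i=1: a=1 ⇒ p=16, q=1
…
i=3: a=3 ⇒ p=109, q=7
…
i=5: a=14 ⇒ p=2069, q=133
i=6: a=1 ⇒ p=2209, q=142
…
i=8: a=1 ⇒ p=10905, q=701
i=9: a=1 ⇒ p=19601, q=1260
(x₁, y₁) = (19601, 1260);  19601² − 242·1260² = 1 ✓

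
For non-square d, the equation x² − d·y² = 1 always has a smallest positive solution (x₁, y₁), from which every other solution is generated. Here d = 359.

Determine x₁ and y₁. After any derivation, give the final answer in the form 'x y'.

360 19

d=359: √d = [18; 1,17,1,36] (ℓ=4, even), read p_3/q_3
a_0=18:  p_0=18·1+0=18,  q_0=18·0+1=1
a_1=1:  p_1=1·18+1=19,  q_1=1·1+0=1
a_2=17:  p_2=17·19+18=341,  q_2=17·1+1=18
a_3=1:  p_3=1·341+19=360,  q_3=1·18+1=19
→ (360, 19).  Check: 360²=129600, 359·19²=129599, difference 1.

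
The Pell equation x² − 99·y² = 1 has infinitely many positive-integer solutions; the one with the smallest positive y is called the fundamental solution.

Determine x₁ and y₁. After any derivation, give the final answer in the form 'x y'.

10 1

[9; 1,18] for √99; ℓ=2 ⇒ convergent index 1
k=0  a_k=9  p_k/q_k = 9/1
k=1  a_k=1  p_k/q_k = 10/1
(x₁, y₁) = (10, 1);  10² − 99·1² = 1 ✓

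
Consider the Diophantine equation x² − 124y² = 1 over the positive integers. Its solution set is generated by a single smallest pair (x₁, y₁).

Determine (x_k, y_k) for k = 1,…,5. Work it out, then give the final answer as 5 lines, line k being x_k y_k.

4620799 414960
42703566796801 3834893506080
394649197502177907199 35440544156001500880
3647189234337689639247667201 327527261991011323636100160
33705856733676329245494460531519999 3026875289361570825948579964954800

√124 = [11; 7,2,1,1,1,…,2,7,22, …], period ℓ=16 (even) → k=15
step 0: (11, 1)  from 11·(1,0) + (0,1)
step 1: (78, 7)  from 7·(11,1) + (1,0)
step 2: (167, 15)  from 2·(78,7) + (11,1)
step 3: (245, 22)  from 1·(167,15) + (78,7)
step 4: (412, 37)  from 1·(245,22) + (167,15)
step 5: (657, 59)  from 1·(412,37) + (245,22)
step 6: (2383, 214)  from 3·(657,59) + (412,37)
step 7: (3040, 273)  from 1·(2383,214) + (657,59)
step 8: (14543, 1306)  from 4·(3040,273) + (2383,214)
step 9: (17583, 1579)  from 1·(14543,1306) + (3040,273)
step 10: (67292, 6043)  from 3·(17583,1579) + (14543,1306)
…
step 14: (626251, 56239)  from 2·(237042,21287) + (152167,13665)
step 15: (4620799, 414960)  from 7·(626251,56239) + (237042,21287)
→ (4620799, 414960).  Check: 4620799²=21351783398401, 124·414960²=21351783398400, difference 1.
n=2: (4620799,414960)∘(4620799,414960) = (4620799·4620799+124·414960·414960, 4620799·414960+414960·4620799) = (42703566796801,3834893506080)
n=3: (42703566796801,3834893506080)∘(4620799,414960) = (4620799·42703566796801+124·414960·3834893506080, 4620799·3834893506080+414960·42703566796801) = (394649197502177907199,35440544156001500880)
n=4: (394649197502177907199,35440544156001500880)∘(4620799,414960) = (4620799·394649197502177907199+124·414960·35440544156001500880, 4620799·35440544156001500880+414960·394649197502177907199) = (3647189234337689639247667201,327527261991011323636100160)
n=5: (3647189234337689639247667201,327527261991011323636100160)∘(4620799,414960) = (4620799·3647189234337689639247667201+124·414960·327527261991011323636100160, 4620799·327527261991011323636100160+414960·3647189234337689639247667201) = (33705856733676329245494460531519999,3026875289361570825948579964954800)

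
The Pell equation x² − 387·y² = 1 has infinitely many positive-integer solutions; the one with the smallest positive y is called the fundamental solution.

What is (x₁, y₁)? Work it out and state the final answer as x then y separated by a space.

3482 177

d=387: √d = [19; 1,2,19,2,1,38] (ℓ=6, even), read p_5/q_5
k=0  a_k=19  p_k/q_k = 19/1
k=1  a_k=1  p_k/q_k = 20/1
…
k=4  a_k=2  p_k/q_k = 2341/119
k=5  a_k=1  p_k/q_k = 3482/177
fundamental: x₁=3482, y₁=177  (since 12124324 − 387·31329 = 1)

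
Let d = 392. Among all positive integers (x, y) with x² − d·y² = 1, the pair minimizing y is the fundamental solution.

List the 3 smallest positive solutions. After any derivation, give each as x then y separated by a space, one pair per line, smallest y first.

99 5
19601 990
3880899 196015

d=392: √d = [19; 1,3,1,38] (ℓ=4, even), read p_3/q_3
i=0: a=19 ⇒ p=19, q=1
…
i=2: a=3 ⇒ p=79, q=4
i=3: a=1 ⇒ p=99, q=5
→ (99, 5).  Check: 99²=9801, 392·5²=9800, difference 1.
k=2:  x_2 = 99·99+392·5·5 = 19601,  y_2 = 99·5+5·99 = 990
k=3:  x_3 = 99·19601+392·5·990 = 3880899,  y_3 = 99·990+5·19601 = 196015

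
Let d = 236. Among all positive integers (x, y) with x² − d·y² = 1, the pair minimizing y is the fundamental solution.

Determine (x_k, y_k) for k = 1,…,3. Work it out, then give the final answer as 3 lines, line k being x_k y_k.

√236 → a₀=15, period (2,1,3,5,1,6,1,5,3,1,2,30); ℓ=12 even so k=11
i=0: a=15 ⇒ p=15, q=1
i=1: a=2 ⇒ p=31, q=2
i=2: a=1 ⇒ p=46, q=3
…
i=4: a=5 ⇒ p=891, q=58
i=5: a=1 ⇒ p=1060, q=69
…
i=7: a=1 ⇒ p=8311, q=541
i=8: a=5 ⇒ p=48806, q=3177
…
i=10: a=1 ⇒ p=203535, q=13249
i=11: a=2 ⇒ p=561799, q=36570
(x₁, y₁) = (561799, 36570);  561799² − 236·36570² = 1 ✓
(561799+36570√236)^2 = 631236232801 + 41089978860√236
(561799+36570√236)^3 = 709255768702176199 + 46168618067101710√236

561799 36570
631236232801 41089978860
709255768702176199 46168618067101710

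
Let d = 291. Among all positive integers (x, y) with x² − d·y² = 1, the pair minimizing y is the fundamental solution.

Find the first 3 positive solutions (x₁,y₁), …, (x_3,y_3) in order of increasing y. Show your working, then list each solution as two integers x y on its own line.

290 17
168199 9860
97555130 5718783

√291 → a₀=17, period (17,34); ℓ=2 even so k=1
step 0: (17, 1)  from 17·(1,0) + (0,1)
step 1: (290, 17)  from 17·(17,1) + (1,0)
fundamental: x₁=290, y₁=17  (since 84100 − 291·289 = 1)
(x_2, y_2) = (290·290 + 291·17·17, 290·17 + 17·290) = (168199, 9860)
(x_3, y_3) = (290·168199 + 291·17·9860, 290·9860 + 17·168199) = (97555130, 5718783)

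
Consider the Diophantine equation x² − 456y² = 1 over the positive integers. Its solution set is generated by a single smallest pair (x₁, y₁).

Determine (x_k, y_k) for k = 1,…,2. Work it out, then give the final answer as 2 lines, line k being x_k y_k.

d=456: √d = [21; 2,1,4,1,2,42] (ℓ=6, even), read p_5/q_5
i=0: a=21 ⇒ p=21, q=1
i=1: a=2 ⇒ p=43, q=2
i=2: a=1 ⇒ p=64, q=3
i=3: a=4 ⇒ p=299, q=14
i=4: a=1 ⇒ p=363, q=17
i=5: a=2 ⇒ p=1025, q=48
fundamental: x₁=1025, y₁=48  (since 1050625 − 456·2304 = 1)
(1025+48√456)^2 = 2101249 + 98400√456

1025 48
2101249 98400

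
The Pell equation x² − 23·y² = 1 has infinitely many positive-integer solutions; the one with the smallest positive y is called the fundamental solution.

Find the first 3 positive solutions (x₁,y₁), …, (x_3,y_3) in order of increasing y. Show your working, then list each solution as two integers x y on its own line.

[4; 1,3,1,8] for √23; ℓ=4 ⇒ convergent index 3
a_0=4:  p_0=4·1+0=4,  q_0=4·0+1=1
a_1=1:  p_1=1·4+1=5,  q_1=1·1+0=1
a_2=3:  p_2=3·5+4=19,  q_2=3·1+1=4
a_3=1:  p_3=1·19+5=24,  q_3=1·4+1=5
(x₁, y₁) = (24, 5);  24² − 23·5² = 1 ✓
n=2: (24,5)∘(24,5) = (24·24+23·5·5, 24·5+5·24) = (1151,240)
n=3: (1151,240)∘(24,5) = (24·1151+23·5·240, 24·240+5·1151) = (55224,11515)

24 5
1151 240
55224 11515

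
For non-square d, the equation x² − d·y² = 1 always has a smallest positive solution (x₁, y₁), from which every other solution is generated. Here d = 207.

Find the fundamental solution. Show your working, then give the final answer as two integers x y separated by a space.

1151 80

√207 → a₀=14, period (2,1,1,2,1,1,2,28); ℓ=8 even so k=7
a_0=14:  p_0=14·1+0=14,  q_0=14·0+1=1
…
a_2=1:  p_2=1·29+14=43,  q_2=1·2+1=3
…
a_5=1:  p_5=1·187+72=259,  q_5=1·13+5=18
a_6=1:  p_6=1·259+187=446,  q_6=1·18+13=31
a_7=2:  p_7=2·446+259=1151,  q_7=2·31+18=80
(x₁, y₁) = (1151, 80);  1151² − 207·80² = 1 ✓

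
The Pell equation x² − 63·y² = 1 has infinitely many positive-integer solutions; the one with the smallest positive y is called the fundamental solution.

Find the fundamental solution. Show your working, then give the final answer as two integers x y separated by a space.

√63 → a₀=7, period (1,14); ℓ=2 even so k=1
step 0: (7, 1)  from 7·(1,0) + (0,1)
step 1: (8, 1)  from 1·(7,1) + (1,0)
(x₁, y₁) = (8, 1);  8² − 63·1² = 1 ✓

8 1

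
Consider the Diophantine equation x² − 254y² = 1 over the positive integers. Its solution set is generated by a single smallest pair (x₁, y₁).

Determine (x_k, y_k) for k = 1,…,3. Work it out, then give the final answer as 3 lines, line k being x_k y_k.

√254 → a₀=15, period (1,14,1,30); ℓ=4 even so k=3
a_0=15:  p_0=15·1+0=15,  q_0=15·0+1=1
a_1=1:  p_1=1·15+1=16,  q_1=1·1+0=1
a_2=14:  p_2=14·16+15=239,  q_2=14·1+1=15
a_3=1:  p_3=1·239+16=255,  q_3=1·15+1=16
fundamental: x₁=255, y₁=16  (since 65025 − 254·256 = 1)
(x_2, y_2) = (255·255 + 254·16·16, 255·16 + 16·255) = (130049, 8160)
(x_3, y_3) = (255·130049 + 254·16·8160, 255·8160 + 16·130049) = (66324735, 4161584)

255 16
130049 8160
66324735 4161584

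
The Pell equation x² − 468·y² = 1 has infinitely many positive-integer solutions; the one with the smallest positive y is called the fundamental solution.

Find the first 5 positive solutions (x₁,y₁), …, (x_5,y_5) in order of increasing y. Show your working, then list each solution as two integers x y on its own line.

√468 = [21; 1,1,1,2,1,1,1,42, …], period ℓ=8 (even) → k=7
a_0=21:  p_0=21·1+0=21,  q_0=21·0+1=1
…
a_6=1:  p_6=1·238+173=411,  q_6=1·11+8=19
a_7=1:  p_7=1·411+238=649,  q_7=1·19+11=30
→ (649, 30).  Check: 649²=421201, 468·30²=421200, difference 1.
n=2: (649,30)∘(649,30) = (649·649+468·30·30, 649·30+30·649) = (842401,38940)
n=3: (842401,38940)∘(649,30) = (649·842401+468·30·38940, 649·38940+30·842401) = (1093435849,50544090)
n=4: (1093435849,50544090)∘(649,30) = (649·1093435849+468·30·50544090, 649·50544090+30·1093435849) = (1419278889601,65606189880)
n=5: (1419278889601,65606189880)∘(649,30) = (649·1419278889601+468·30·65606189880, 649·65606189880+30·1419278889601) = (1842222905266249,85156783920150)

649 30
842401 38940
1093435849 50544090
1419278889601 65606189880
1842222905266249 85156783920150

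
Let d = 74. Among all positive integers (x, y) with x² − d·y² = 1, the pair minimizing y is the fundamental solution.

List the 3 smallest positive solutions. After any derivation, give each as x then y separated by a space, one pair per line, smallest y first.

d=74: √d = [8; 1,1,1,1,16] (ℓ=5, odd), read p_9/q_9
i=0: a=8 ⇒ p=8, q=1
i=1: a=1 ⇒ p=9, q=1
i=2: a=1 ⇒ p=17, q=2
i=3: a=1 ⇒ p=26, q=3
i=4: a=1 ⇒ p=43, q=5
i=5: a=16 ⇒ p=714, q=83
i=6: a=1 ⇒ p=757, q=88
…
i=8: a=1 ⇒ p=2228, q=259
i=9: a=1 ⇒ p=3699, q=430
→ (3699, 430).  Check: 3699²=13682601, 74·430²=13682600, difference 1.
(3699+430√74)^2 = 27365201 + 3181140√74
(3699+430√74)^3 = 202447753299 + 23534073290√74

3699 430
27365201 3181140
202447753299 23534073290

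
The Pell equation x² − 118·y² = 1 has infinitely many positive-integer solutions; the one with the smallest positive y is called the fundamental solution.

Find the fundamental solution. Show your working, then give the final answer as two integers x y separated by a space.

√118 = [10; 1,6,3,2,10,2,3,6,1,20, …], period ℓ=10 (even) → k=9
step 0: (10, 1)  from 10·(1,0) + (0,1)
step 1: (11, 1)  from 1·(10,1) + (1,0)
step 2: (76, 7)  from 6·(11,1) + (10,1)
…
step 4: (554, 51)  from 2·(239,22) + (76,7)
step 5: (5779, 532)  from 10·(554,51) + (239,22)
step 6: (12112, 1115)  from 2·(5779,532) + (554,51)
step 7: (42115, 3877)  from 3·(12112,1115) + (5779,532)
step 8: (264802, 24377)  from 6·(42115,3877) + (12112,1115)
step 9: (306917, 28254)  from 1·(264802,24377) + (42115,3877)
fundamental: x₁=306917, y₁=28254  (since 94198044889 − 118·798288516 = 1)

306917 28254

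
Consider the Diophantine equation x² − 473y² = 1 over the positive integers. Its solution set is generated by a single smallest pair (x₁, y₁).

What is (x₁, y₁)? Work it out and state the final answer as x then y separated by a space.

√473 → a₀=21, period (1,2,1,42); ℓ=4 even so k=3
step 0: (21, 1)  from 21·(1,0) + (0,1)
step 1: (22, 1)  from 1·(21,1) + (1,0)
step 2: (65, 3)  from 2·(22,1) + (21,1)
step 3: (87, 4)  from 1·(65,3) + (22,1)
→ (87, 4).  Check: 87²=7569, 473·4²=7568, difference 1.

87 4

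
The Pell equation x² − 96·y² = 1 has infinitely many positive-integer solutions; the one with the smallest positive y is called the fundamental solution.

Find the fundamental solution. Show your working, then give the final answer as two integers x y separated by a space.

49 5

√96 → a₀=9, period (1,3,1,18); ℓ=4 even so k=3
step 0: (9, 1)  from 9·(1,0) + (0,1)
step 1: (10, 1)  from 1·(9,1) + (1,0)
step 2: (39, 4)  from 3·(10,1) + (9,1)
step 3: (49, 5)  from 1·(39,4) + (10,1)
fundamental: x₁=49, y₁=5  (since 2401 − 96·25 = 1)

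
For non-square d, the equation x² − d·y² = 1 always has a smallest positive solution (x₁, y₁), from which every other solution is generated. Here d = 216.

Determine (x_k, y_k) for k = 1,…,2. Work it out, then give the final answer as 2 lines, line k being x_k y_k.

d=216: √d = [14; 1,2,3,2,1,28] (ℓ=6, even), read p_5/q_5
k=0  a_k=14  p_k/q_k = 14/1
…
k=2  a_k=2  p_k/q_k = 44/3
k=3  a_k=3  p_k/q_k = 147/10
k=4  a_k=2  p_k/q_k = 338/23
k=5  a_k=1  p_k/q_k = 485/33
fundamental: x₁=485, y₁=33  (since 235225 − 216·1089 = 1)
(485+33√216)^2 = 470449 + 32010√216

485 33
470449 32010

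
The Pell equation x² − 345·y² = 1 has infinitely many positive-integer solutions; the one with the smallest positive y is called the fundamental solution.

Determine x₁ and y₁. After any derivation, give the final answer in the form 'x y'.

6761 364

d=345: √d = [18; 1,1,2,1,6,1,2,1,1,36] (ℓ=10, even), read p_9/q_9
i=0: a=18 ⇒ p=18, q=1
i=1: a=1 ⇒ p=19, q=1
i=2: a=1 ⇒ p=37, q=2
i=3: a=2 ⇒ p=93, q=5
…
i=5: a=6 ⇒ p=873, q=47
i=6: a=1 ⇒ p=1003, q=54
i=7: a=2 ⇒ p=2879, q=155
i=8: a=1 ⇒ p=3882, q=209
i=9: a=1 ⇒ p=6761, q=364
→ (6761, 364).  Check: 6761²=45711121, 345·364²=45711120, difference 1.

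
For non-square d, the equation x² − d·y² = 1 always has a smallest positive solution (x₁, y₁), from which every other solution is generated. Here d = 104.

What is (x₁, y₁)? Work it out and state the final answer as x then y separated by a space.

√104 → a₀=10, period (5,20); ℓ=2 even so k=1
step 0: (10, 1)  from 10·(1,0) + (0,1)
step 1: (51, 5)  from 5·(10,1) + (1,0)
→ (51, 5).  Check: 51²=2601, 104·5²=2600, difference 1.

51 5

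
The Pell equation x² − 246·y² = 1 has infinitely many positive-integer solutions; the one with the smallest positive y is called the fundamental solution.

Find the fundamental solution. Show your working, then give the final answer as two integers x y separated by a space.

d=246: √d = [15; 1,2,5,1,14,1,5,2,1,30] (ℓ=10, even), read p_9/q_9
i=0: a=15 ⇒ p=15, q=1
i=1: a=1 ⇒ p=16, q=1
i=2: a=2 ⇒ p=47, q=3
…
i=4: a=1 ⇒ p=298, q=19
…
i=6: a=1 ⇒ p=4721, q=301
…
i=8: a=2 ⇒ p=60777, q=3875
i=9: a=1 ⇒ p=88805, q=5662
fundamental: x₁=88805, y₁=5662  (since 7886328025 − 246·32058244 = 1)

88805 5662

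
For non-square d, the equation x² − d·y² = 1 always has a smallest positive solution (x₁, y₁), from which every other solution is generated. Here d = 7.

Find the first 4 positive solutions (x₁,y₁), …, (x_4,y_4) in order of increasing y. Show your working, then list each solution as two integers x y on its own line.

8 3
127 48
2024 765
32257 12192

[2; 1,1,1,4] for √7; ℓ=4 ⇒ convergent index 3
i=0: a=2 ⇒ p=2, q=1
…
i=2: a=1 ⇒ p=5, q=2
i=3: a=1 ⇒ p=8, q=3
(x₁, y₁) = (8, 3);  8² − 7·3² = 1 ✓
k=2:  x_2 = 8·8+7·3·3 = 127,  y_2 = 8·3+3·8 = 48
k=3:  x_3 = 8·127+7·3·48 = 2024,  y_3 = 8·48+3·127 = 765
k=4:  x_4 = 8·2024+7·3·765 = 32257,  y_4 = 8·765+3·2024 = 12192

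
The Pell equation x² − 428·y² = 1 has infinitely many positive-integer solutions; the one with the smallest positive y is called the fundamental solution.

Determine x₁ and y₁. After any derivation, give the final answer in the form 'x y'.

1850887 89466

√428 = [20; 1,2,4,1,5,10,5,1,4,2,1,40, …], period ℓ=12 (even) → k=11
i=0: a=20 ⇒ p=20, q=1
…
i=3: a=4 ⇒ p=269, q=13
…
i=7: a=5 ⇒ p=99779, q=4823
i=8: a=1 ⇒ p=119350, q=5769
…
i=10: a=2 ⇒ p=1273708, q=61567
i=11: a=1 ⇒ p=1850887, q=89466
(x₁, y₁) = (1850887, 89466);  1850887² − 428·89466² = 1 ✓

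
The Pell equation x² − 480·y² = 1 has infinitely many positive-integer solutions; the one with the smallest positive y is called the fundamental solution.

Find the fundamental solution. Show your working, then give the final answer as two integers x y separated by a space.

241 11

d=480: √d = [21; 1,9,1,42] (ℓ=4, even), read p_3/q_3
i=0: a=21 ⇒ p=21, q=1
…
i=2: a=9 ⇒ p=219, q=10
i=3: a=1 ⇒ p=241, q=11
(x₁, y₁) = (241, 11);  241² − 480·11² = 1 ✓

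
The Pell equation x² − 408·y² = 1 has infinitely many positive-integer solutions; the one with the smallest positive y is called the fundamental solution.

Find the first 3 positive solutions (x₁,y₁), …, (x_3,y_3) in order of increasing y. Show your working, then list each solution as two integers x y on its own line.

101 5
20401 1010
4120901 204015

d=408: √d = [20; 5,40] (ℓ=2, even), read p_1/q_1
i=0: a=20 ⇒ p=20, q=1
i=1: a=5 ⇒ p=101, q=5
(x₁, y₁) = (101, 5);  101² − 408·5² = 1 ✓
(x_2, y_2) = (101·101 + 408·5·5, 101·5 + 5·101) = (20401, 1010)
(x_3, y_3) = (101·20401 + 408·5·1010, 101·1010 + 5·20401) = (4120901, 204015)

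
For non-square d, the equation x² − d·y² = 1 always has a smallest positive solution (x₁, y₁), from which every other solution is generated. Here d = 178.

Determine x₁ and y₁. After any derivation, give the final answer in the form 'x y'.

1601 120

√178 = [13; 2,1,12,1,2,26, …], period ℓ=6 (even) → k=5
i=0: a=13 ⇒ p=13, q=1
i=1: a=2 ⇒ p=27, q=2
i=2: a=1 ⇒ p=40, q=3
i=3: a=12 ⇒ p=507, q=38
i=4: a=1 ⇒ p=547, q=41
i=5: a=2 ⇒ p=1601, q=120
→ (1601, 120).  Check: 1601²=2563201, 178·120²=2563200, difference 1.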